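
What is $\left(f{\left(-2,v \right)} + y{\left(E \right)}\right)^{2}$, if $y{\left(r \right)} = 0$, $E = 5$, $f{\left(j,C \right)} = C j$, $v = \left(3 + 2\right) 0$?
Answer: $0$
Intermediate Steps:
$v = 0$ ($v = 5 \cdot 0 = 0$)
$\left(f{\left(-2,v \right)} + y{\left(E \right)}\right)^{2} = \left(0 \left(-2\right) + 0\right)^{2} = \left(0 + 0\right)^{2} = 0^{2} = 0$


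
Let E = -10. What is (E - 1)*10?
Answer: -110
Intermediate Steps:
(E - 1)*10 = (-10 - 1)*10 = -11*10 = -110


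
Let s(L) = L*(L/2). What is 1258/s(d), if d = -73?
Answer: 2516/5329 ≈ 0.47213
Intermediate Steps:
s(L) = L**2/2 (s(L) = L*(L*(1/2)) = L*(L/2) = L**2/2)
1258/s(d) = 1258/(((1/2)*(-73)**2)) = 1258/(((1/2)*5329)) = 1258/(5329/2) = 1258*(2/5329) = 2516/5329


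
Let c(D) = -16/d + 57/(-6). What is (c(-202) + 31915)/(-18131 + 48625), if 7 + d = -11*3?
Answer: 319059/304940 ≈ 1.0463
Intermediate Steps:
d = -40 (d = -7 - 11*3 = -7 - 33 = -40)
c(D) = -91/10 (c(D) = -16/(-40) + 57/(-6) = -16*(-1/40) + 57*(-⅙) = ⅖ - 19/2 = -91/10)
(c(-202) + 31915)/(-18131 + 48625) = (-91/10 + 31915)/(-18131 + 48625) = (319059/10)/30494 = (319059/10)*(1/30494) = 319059/304940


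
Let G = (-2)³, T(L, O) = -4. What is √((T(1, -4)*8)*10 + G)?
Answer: 2*I*√82 ≈ 18.111*I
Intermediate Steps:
G = -8
√((T(1, -4)*8)*10 + G) = √(-4*8*10 - 8) = √(-32*10 - 8) = √(-320 - 8) = √(-328) = 2*I*√82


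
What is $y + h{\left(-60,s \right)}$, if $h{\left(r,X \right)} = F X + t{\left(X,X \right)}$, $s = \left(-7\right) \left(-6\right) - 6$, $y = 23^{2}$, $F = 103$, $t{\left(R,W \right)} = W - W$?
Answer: $4237$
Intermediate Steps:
$t{\left(R,W \right)} = 0$
$y = 529$
$s = 36$ ($s = 42 - 6 = 36$)
$h{\left(r,X \right)} = 103 X$ ($h{\left(r,X \right)} = 103 X + 0 = 103 X$)
$y + h{\left(-60,s \right)} = 529 + 103 \cdot 36 = 529 + 3708 = 4237$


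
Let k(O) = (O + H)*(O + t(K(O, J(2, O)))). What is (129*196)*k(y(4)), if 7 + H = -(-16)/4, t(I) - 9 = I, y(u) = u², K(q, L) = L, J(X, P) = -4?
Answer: 6902532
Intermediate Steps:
t(I) = 9 + I
H = -3 (H = -7 - (-16)/4 = -7 - 4*(-1) = -7 + 4 = -3)
k(O) = (-3 + O)*(5 + O) (k(O) = (O - 3)*(O + (9 - 4)) = (-3 + O)*(O + 5) = (-3 + O)*(5 + O))
(129*196)*k(y(4)) = (129*196)*(-15 + (4²)² + 2*4²) = 25284*(-15 + 16² + 2*16) = 25284*(-15 + 256 + 32) = 25284*273 = 6902532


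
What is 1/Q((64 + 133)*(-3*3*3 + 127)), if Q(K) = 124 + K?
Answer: 1/19824 ≈ 5.0444e-5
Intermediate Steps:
1/Q((64 + 133)*(-3*3*3 + 127)) = 1/(124 + (64 + 133)*(-3*3*3 + 127)) = 1/(124 + 197*(-9*3 + 127)) = 1/(124 + 197*(-27 + 127)) = 1/(124 + 197*100) = 1/(124 + 19700) = 1/19824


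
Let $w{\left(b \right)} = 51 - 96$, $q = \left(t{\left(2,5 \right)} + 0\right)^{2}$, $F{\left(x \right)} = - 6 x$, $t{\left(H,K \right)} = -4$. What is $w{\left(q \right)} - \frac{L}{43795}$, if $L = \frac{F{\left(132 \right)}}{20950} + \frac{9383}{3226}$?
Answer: $- \frac{66597215580679}{1479935968250} \approx -45.0$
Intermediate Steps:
$q = 16$ ($q = \left(-4 + 0\right)^{2} = \left(-4\right)^{2} = 16$)
$w{\left(b \right)} = -45$
$L = \frac{97009429}{33792350}$ ($L = \frac{\left(-6\right) 132}{20950} + \frac{9383}{3226} = \left(-792\right) \frac{1}{20950} + 9383 \cdot \frac{1}{3226} = - \frac{396}{10475} + \frac{9383}{3226} = \frac{97009429}{33792350} \approx 2.8708$)
$w{\left(q \right)} - \frac{L}{43795} = -45 - \frac{97009429}{33792350 \cdot 43795} = -45 - \frac{97009429}{33792350} \cdot \frac{1}{43795} = -45 - \frac{97009429}{1479935968250} = - \frac{66597215580679}{1479935968250}$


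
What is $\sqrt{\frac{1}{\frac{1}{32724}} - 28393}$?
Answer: $\sqrt{4331} \approx 65.81$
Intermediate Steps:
$\sqrt{\frac{1}{\frac{1}{32724}} - 28393} = \sqrt{32724 - 28393} = \sqrt{4331}$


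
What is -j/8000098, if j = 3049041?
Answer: -3049041/8000098 ≈ -0.38113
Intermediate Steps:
-j/8000098 = -1*3049041/8000098 = -3049041*1/8000098 = -3049041/8000098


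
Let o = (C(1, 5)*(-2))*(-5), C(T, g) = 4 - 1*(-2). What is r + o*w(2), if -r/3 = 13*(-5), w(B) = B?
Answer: 315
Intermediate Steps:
r = 195 (r = -39*(-5) = -3*(-65) = 195)
C(T, g) = 6 (C(T, g) = 4 + 2 = 6)
o = 60 (o = (6*(-2))*(-5) = -12*(-5) = 60)
r + o*w(2) = 195 + 60*2 = 195 + 120 = 315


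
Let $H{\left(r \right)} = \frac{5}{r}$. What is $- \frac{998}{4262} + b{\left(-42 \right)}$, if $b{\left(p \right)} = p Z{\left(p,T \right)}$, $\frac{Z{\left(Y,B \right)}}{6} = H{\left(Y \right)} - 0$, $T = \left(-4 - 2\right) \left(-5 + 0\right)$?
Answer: $\frac{63431}{2131} \approx 29.766$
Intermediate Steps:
$T = 30$ ($T = \left(-6\right) \left(-5\right) = 30$)
$Z{\left(Y,B \right)} = \frac{30}{Y}$ ($Z{\left(Y,B \right)} = 6 \left(\frac{5}{Y} - 0\right) = 6 \left(\frac{5}{Y} + 0\right) = 6 \frac{5}{Y} = \frac{30}{Y}$)
$b{\left(p \right)} = 30$ ($b{\left(p \right)} = p \frac{30}{p} = 30$)
$- \frac{998}{4262} + b{\left(-42 \right)} = - \frac{998}{4262} + 30 = \left(-998\right) \frac{1}{4262} + 30 = - \frac{499}{2131} + 30 = \frac{63431}{2131}$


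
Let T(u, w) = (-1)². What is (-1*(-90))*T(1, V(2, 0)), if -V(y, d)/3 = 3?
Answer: 90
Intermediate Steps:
V(y, d) = -9 (V(y, d) = -3*3 = -9)
T(u, w) = 1
(-1*(-90))*T(1, V(2, 0)) = -1*(-90)*1 = 90*1 = 90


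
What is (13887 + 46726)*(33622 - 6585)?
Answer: 1638793681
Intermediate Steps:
(13887 + 46726)*(33622 - 6585) = 60613*27037 = 1638793681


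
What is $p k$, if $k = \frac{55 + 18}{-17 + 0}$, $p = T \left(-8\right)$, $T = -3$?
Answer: $- \frac{1752}{17} \approx -103.06$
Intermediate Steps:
$p = 24$ ($p = \left(-3\right) \left(-8\right) = 24$)
$k = - \frac{73}{17}$ ($k = \frac{73}{-17} = 73 \left(- \frac{1}{17}\right) = - \frac{73}{17} \approx -4.2941$)
$p k = 24 \left(- \frac{73}{17}\right) = - \frac{1752}{17}$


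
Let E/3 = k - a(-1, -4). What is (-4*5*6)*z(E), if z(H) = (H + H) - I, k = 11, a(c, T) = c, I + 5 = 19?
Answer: -6960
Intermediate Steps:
I = 14 (I = -5 + 19 = 14)
E = 36 (E = 3*(11 - 1*(-1)) = 3*(11 + 1) = 3*12 = 36)
z(H) = -14 + 2*H (z(H) = (H + H) - 1*14 = 2*H - 14 = -14 + 2*H)
(-4*5*6)*z(E) = (-4*5*6)*(-14 + 2*36) = (-20*6)*(-14 + 72) = -120*58 = -6960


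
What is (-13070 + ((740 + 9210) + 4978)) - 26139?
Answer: -24281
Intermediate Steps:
(-13070 + ((740 + 9210) + 4978)) - 26139 = (-13070 + (9950 + 4978)) - 26139 = (-13070 + 14928) - 26139 = 1858 - 26139 = -24281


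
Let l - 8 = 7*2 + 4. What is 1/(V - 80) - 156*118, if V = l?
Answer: -994033/54 ≈ -18408.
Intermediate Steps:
l = 26 (l = 8 + (7*2 + 4) = 8 + (14 + 4) = 8 + 18 = 26)
V = 26
1/(V - 80) - 156*118 = 1/(26 - 80) - 156*118 = 1/(-54) - 18408 = -1/54 - 18408 = -994033/54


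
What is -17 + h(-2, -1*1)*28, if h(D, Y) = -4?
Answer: -129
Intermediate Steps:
-17 + h(-2, -1*1)*28 = -17 - 4*28 = -17 - 112 = -129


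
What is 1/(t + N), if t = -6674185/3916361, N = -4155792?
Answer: -95521/396965570417 ≈ -2.4063e-7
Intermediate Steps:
t = -162785/95521 (t = -6674185*1/3916361 = -162785/95521 ≈ -1.7042)
1/(t + N) = 1/(-162785/95521 - 4155792) = 1/(-396965570417/95521) = -95521/396965570417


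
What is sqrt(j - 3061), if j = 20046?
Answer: sqrt(16985) ≈ 130.33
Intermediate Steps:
sqrt(j - 3061) = sqrt(20046 - 3061) = sqrt(16985)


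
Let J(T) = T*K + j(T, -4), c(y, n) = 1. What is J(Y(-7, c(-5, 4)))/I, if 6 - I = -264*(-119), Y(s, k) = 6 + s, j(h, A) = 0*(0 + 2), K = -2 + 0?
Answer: -1/15705 ≈ -6.3674e-5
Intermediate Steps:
K = -2
j(h, A) = 0 (j(h, A) = 0*2 = 0)
I = -31410 (I = 6 - (-264)*(-119) = 6 - 1*31416 = 6 - 31416 = -31410)
J(T) = -2*T (J(T) = T*(-2) + 0 = -2*T + 0 = -2*T)
J(Y(-7, c(-5, 4)))/I = -2*(6 - 7)/(-31410) = -2*(-1)*(-1/31410) = 2*(-1/31410) = -1/15705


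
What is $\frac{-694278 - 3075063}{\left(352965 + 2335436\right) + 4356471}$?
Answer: $- \frac{33357}{62344} \approx -0.53505$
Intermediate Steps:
$\frac{-694278 - 3075063}{\left(352965 + 2335436\right) + 4356471} = - \frac{3769341}{2688401 + 4356471} = - \frac{3769341}{7044872} = \left(-3769341\right) \frac{1}{7044872} = - \frac{33357}{62344}$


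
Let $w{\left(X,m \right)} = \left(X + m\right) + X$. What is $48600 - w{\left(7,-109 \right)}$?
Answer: $48695$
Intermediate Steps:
$w{\left(X,m \right)} = m + 2 X$
$48600 - w{\left(7,-109 \right)} = 48600 - \left(-109 + 2 \cdot 7\right) = 48600 - \left(-109 + 14\right) = 48600 - -95 = 48600 + 95 = 48695$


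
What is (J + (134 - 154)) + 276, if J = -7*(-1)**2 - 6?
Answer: 243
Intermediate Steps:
J = -13 (J = -7*1 - 6 = -7 - 6 = -13)
(J + (134 - 154)) + 276 = (-13 + (134 - 154)) + 276 = (-13 - 20) + 276 = -33 + 276 = 243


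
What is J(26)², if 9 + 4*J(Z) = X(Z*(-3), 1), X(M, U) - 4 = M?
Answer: 6889/16 ≈ 430.56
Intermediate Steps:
X(M, U) = 4 + M
J(Z) = -5/4 - 3*Z/4 (J(Z) = -9/4 + (4 + Z*(-3))/4 = -9/4 + (4 - 3*Z)/4 = -9/4 + (1 - 3*Z/4) = -5/4 - 3*Z/4)
J(26)² = (-5/4 - ¾*26)² = (-5/4 - 39/2)² = (-83/4)² = 6889/16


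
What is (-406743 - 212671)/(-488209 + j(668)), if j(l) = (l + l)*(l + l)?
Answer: -619414/1296687 ≈ -0.47769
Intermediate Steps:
j(l) = 4*l² (j(l) = (2*l)*(2*l) = 4*l²)
(-406743 - 212671)/(-488209 + j(668)) = (-406743 - 212671)/(-488209 + 4*668²) = -619414/(-488209 + 4*446224) = -619414/(-488209 + 1784896) = -619414/1296687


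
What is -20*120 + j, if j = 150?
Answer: -2250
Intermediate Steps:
-20*120 + j = -20*120 + 150 = -2400 + 150 = -2250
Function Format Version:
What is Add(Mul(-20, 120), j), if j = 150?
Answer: -2250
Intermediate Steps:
Add(Mul(-20, 120), j) = Add(Mul(-20, 120), 150) = Add(-2400, 150) = -2250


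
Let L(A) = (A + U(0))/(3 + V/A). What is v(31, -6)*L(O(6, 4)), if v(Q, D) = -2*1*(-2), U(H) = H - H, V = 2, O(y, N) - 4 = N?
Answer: 128/13 ≈ 9.8462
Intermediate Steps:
O(y, N) = 4 + N
U(H) = 0
v(Q, D) = 4 (v(Q, D) = -2*(-2) = 4)
L(A) = A/(3 + 2/A) (L(A) = (A + 0)/(3 + 2/A) = A/(3 + 2/A))
v(31, -6)*L(O(6, 4)) = 4*((4 + 4)²/(2 + 3*(4 + 4))) = 4*(8²/(2 + 3*8)) = 4*(64/(2 + 24)) = 4*(64/26) = 4*(64*(1/26)) = 4*(32/13) = 128/13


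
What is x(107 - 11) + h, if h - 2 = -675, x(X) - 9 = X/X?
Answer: -663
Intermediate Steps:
x(X) = 10 (x(X) = 9 + X/X = 9 + 1 = 10)
h = -673 (h = 2 - 675 = -673)
x(107 - 11) + h = 10 - 673 = -663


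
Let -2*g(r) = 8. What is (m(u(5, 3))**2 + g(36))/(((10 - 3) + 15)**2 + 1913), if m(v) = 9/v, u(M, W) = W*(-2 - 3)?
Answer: -91/59925 ≈ -0.0015186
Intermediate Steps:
u(M, W) = -5*W (u(M, W) = W*(-5) = -5*W)
g(r) = -4 (g(r) = -1/2*8 = -4)
(m(u(5, 3))**2 + g(36))/(((10 - 3) + 15)**2 + 1913) = ((9/((-5*3)))**2 - 4)/(((10 - 3) + 15)**2 + 1913) = ((9/(-15))**2 - 4)/((7 + 15)**2 + 1913) = ((9*(-1/15))**2 - 4)/(22**2 + 1913) = ((-3/5)**2 - 4)/(484 + 1913) = (9/25 - 4)/2397 = -91/25*1/2397 = -91/59925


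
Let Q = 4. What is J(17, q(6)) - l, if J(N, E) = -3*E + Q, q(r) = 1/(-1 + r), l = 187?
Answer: -918/5 ≈ -183.60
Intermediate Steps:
J(N, E) = 4 - 3*E (J(N, E) = -3*E + 4 = 4 - 3*E)
J(17, q(6)) - l = (4 - 3/(-1 + 6)) - 1*187 = (4 - 3/5) - 187 = (4 - 3*⅕) - 187 = (4 - ⅗) - 187 = 17/5 - 187 = -918/5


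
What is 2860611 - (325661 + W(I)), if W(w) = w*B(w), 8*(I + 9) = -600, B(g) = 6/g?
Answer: 2534944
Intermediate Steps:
I = -84 (I = -9 + (⅛)*(-600) = -9 - 75 = -84)
W(w) = 6 (W(w) = w*(6/w) = 6)
2860611 - (325661 + W(I)) = 2860611 - (325661 + 6) = 2860611 - 1*325667 = 2860611 - 325667 = 2534944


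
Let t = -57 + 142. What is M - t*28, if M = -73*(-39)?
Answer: 467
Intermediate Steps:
t = 85
M = 2847
M - t*28 = 2847 - 85*28 = 2847 - 1*2380 = 2847 - 2380 = 467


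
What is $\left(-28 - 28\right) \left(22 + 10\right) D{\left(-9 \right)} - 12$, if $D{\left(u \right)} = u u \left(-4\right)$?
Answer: $580596$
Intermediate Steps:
$D{\left(u \right)} = - 4 u^{2}$ ($D{\left(u \right)} = u^{2} \left(-4\right) = - 4 u^{2}$)
$\left(-28 - 28\right) \left(22 + 10\right) D{\left(-9 \right)} - 12 = \left(-28 - 28\right) \left(22 + 10\right) \left(- 4 \left(-9\right)^{2}\right) - 12 = \left(-56\right) 32 \left(\left(-4\right) 81\right) - 12 = \left(-1792\right) \left(-324\right) - 12 = 580608 - 12 = 580596$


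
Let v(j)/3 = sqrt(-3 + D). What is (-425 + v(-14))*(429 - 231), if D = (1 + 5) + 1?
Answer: -82962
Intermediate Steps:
D = 7 (D = 6 + 1 = 7)
v(j) = 6 (v(j) = 3*sqrt(-3 + 7) = 3*sqrt(4) = 3*2 = 6)
(-425 + v(-14))*(429 - 231) = (-425 + 6)*(429 - 231) = -419*198 = -82962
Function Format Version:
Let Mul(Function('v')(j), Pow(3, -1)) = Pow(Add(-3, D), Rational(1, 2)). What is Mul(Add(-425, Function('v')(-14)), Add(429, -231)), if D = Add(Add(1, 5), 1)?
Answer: -82962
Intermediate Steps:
D = 7 (D = Add(6, 1) = 7)
Function('v')(j) = 6 (Function('v')(j) = Mul(3, Pow(Add(-3, 7), Rational(1, 2))) = Mul(3, Pow(4, Rational(1, 2))) = Mul(3, 2) = 6)
Mul(Add(-425, Function('v')(-14)), Add(429, -231)) = Mul(Add(-425, 6), Add(429, -231)) = Mul(-419, 198) = -82962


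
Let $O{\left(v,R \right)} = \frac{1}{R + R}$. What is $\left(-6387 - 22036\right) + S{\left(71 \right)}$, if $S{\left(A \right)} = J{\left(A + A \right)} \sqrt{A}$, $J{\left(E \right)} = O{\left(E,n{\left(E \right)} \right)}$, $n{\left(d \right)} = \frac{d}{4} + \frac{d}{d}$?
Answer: $-28423 + \frac{\sqrt{71}}{73} \approx -28423.0$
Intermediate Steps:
$n{\left(d \right)} = 1 + \frac{d}{4}$ ($n{\left(d \right)} = d \frac{1}{4} + 1 = \frac{d}{4} + 1 = 1 + \frac{d}{4}$)
$O{\left(v,R \right)} = \frac{1}{2 R}$
$J{\left(E \right)} = \frac{1}{2 \left(1 + \frac{E}{4}\right)}$
$S{\left(A \right)} = \frac{2 \sqrt{A}}{4 + 2 A}$ ($S{\left(A \right)} = \frac{2}{4 + \left(A + A\right)} \sqrt{A} = \frac{2}{4 + 2 A} \sqrt{A} = \frac{2 \sqrt{A}}{4 + 2 A}$)
$\left(-6387 - 22036\right) + S{\left(71 \right)} = \left(-6387 - 22036\right) + \frac{\sqrt{71}}{2 + 71} = -28423 + \frac{\sqrt{71}}{73}$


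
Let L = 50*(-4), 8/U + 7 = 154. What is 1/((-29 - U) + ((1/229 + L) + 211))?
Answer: -33663/607619 ≈ -0.055402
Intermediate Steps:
U = 8/147 (U = 8/(-7 + 154) = 8/147 ≈ 0.054422)
L = -200
1/((-29 - U) + ((1/229 + L) + 211)) = 1/((-29 - 1*8/147) + ((1/229 - 200) + 211)) = 1/((-29 - 8/147) + ((1/229 - 200) + 211)) = 1/(-4271/147 + (-45799/229 + 211)) = 1/(-4271/147 + 2520/229) = 1/(-607619/33663) = -33663/607619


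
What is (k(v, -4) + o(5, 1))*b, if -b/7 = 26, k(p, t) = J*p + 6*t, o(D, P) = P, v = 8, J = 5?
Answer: -3094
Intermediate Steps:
k(p, t) = 5*p + 6*t
b = -182 (b = -7*26 = -182)
(k(v, -4) + o(5, 1))*b = ((5*8 + 6*(-4)) + 1)*(-182) = ((40 - 24) + 1)*(-182) = (16 + 1)*(-182) = 17*(-182) = -3094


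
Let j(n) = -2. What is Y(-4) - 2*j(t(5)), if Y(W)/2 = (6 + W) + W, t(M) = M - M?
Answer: 0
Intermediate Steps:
t(M) = 0
Y(W) = 12 + 4*W (Y(W) = 2*((6 + W) + W) = 2*(6 + 2*W) = 12 + 4*W)
Y(-4) - 2*j(t(5)) = (12 + 4*(-4)) - 2*(-2) = (12 - 16) + 4 = -4 + 4 = 0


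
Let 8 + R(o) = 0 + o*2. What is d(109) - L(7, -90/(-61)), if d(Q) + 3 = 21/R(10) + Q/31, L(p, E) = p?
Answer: -587/124 ≈ -4.7339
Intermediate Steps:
R(o) = -8 + 2*o (R(o) = -8 + (0 + o*2) = -8 + (0 + 2*o) = -8 + 2*o)
d(Q) = -5/4 + Q/31 (d(Q) = -3 + (21/(-8 + 2*10) + Q/31) = -3 + (21/(-8 + 20) + Q*(1/31)) = -3 + (21/12 + Q/31) = -3 + (21*(1/12) + Q/31) = -3 + (7/4 + Q/31) = -5/4 + Q/31)
d(109) - L(7, -90/(-61)) = (-5/4 + (1/31)*109) - 1*7 = (-5/4 + 109/31) - 7 = 281/124 - 7 = -587/124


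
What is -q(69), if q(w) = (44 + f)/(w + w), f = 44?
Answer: -44/69 ≈ -0.63768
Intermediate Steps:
q(w) = 44/w (q(w) = (44 + 44)/(w + w) = 88/((2*w)) = 88*(1/(2*w)) = 44/w)
-q(69) = -44/69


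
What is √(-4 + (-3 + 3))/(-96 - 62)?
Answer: -I/79 ≈ -0.012658*I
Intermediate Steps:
√(-4 + (-3 + 3))/(-96 - 62) = √(-4 + 0)/(-158) = √(-4)*(-1/158) = (2*I)*(-1/158) = -I/79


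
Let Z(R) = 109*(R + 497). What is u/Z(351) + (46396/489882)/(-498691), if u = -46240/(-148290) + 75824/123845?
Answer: 1412201153906915654/143993609321512304297215 ≈ 9.8074e-6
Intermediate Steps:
Z(R) = 54173 + 109*R (Z(R) = 109*(497 + R) = 54173 + 109*R)
u = 1697053376/1836497505 (u = -46240*(-1/148290) + 75824*(1/123845) = 4624/14829 + 75824/123845 = 1697053376/1836497505 ≈ 0.92407)
u/Z(351) + (46396/489882)/(-498691) = 1697053376/(1836497505*(54173 + 109*351)) + (46396/489882)/(-498691) = 1697053376/(1836497505*(54173 + 38259)) + (46396*(1/489882))*(-1/498691) = (1697053376/1836497505)/92432 + (23198/244941)*(-1/498691) = (1697053376/1836497505)*(1/92432) - 23198/122149872231 = 106065836/10609446086385 - 23198/122149872231 = 1412201153906915654/143993609321512304297215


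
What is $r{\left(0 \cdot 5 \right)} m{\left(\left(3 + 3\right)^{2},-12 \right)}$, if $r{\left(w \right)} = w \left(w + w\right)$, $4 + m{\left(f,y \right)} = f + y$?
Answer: $0$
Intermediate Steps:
$m{\left(f,y \right)} = -4 + f + y$ ($m{\left(f,y \right)} = -4 + \left(f + y\right) = -4 + f + y$)
$r{\left(w \right)} = 2 w^{2}$ ($r{\left(w \right)} = w 2 w = 2 w^{2}$)
$r{\left(0 \cdot 5 \right)} m{\left(\left(3 + 3\right)^{2},-12 \right)} = 2 \left(0 \cdot 5\right)^{2} \left(-4 + \left(3 + 3\right)^{2} - 12\right) = 2 \cdot 0^{2} \left(-4 + 6^{2} - 12\right) = 2 \cdot 0 \left(-4 + 36 - 12\right) = 0 \cdot 20 = 0$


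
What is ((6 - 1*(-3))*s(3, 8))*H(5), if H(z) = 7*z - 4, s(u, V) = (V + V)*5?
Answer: 22320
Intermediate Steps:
s(u, V) = 10*V (s(u, V) = (2*V)*5 = 10*V)
H(z) = -4 + 7*z
((6 - 1*(-3))*s(3, 8))*H(5) = ((6 - 1*(-3))*(10*8))*(-4 + 7*5) = ((6 + 3)*80)*(-4 + 35) = (9*80)*31 = 720*31 = 22320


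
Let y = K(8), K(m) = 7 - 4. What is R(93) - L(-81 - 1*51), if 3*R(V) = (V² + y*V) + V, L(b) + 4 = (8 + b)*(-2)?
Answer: 2763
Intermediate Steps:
K(m) = 3
L(b) = -20 - 2*b (L(b) = -4 + (8 + b)*(-2) = -4 + (-16 - 2*b) = -20 - 2*b)
y = 3
R(V) = V²/3 + 4*V/3 (R(V) = ((V² + 3*V) + V)/3 = (V² + 4*V)/3 = V²/3 + 4*V/3)
R(93) - L(-81 - 1*51) = (⅓)*93*(4 + 93) - (-20 - 2*(-81 - 1*51)) = (⅓)*93*97 - (-20 - 2*(-81 - 51)) = 3007 - (-20 - 2*(-132)) = 3007 - (-20 + 264) = 3007 - 1*244 = 3007 - 244 = 2763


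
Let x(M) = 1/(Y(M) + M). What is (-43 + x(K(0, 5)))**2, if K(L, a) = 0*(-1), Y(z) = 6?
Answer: 66049/36 ≈ 1834.7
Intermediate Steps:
K(L, a) = 0
x(M) = 1/(6 + M)
(-43 + x(K(0, 5)))**2 = (-43 + 1/(6 + 0))**2 = (-43 + 1/6)**2 = (-257/6)**2 = 66049/36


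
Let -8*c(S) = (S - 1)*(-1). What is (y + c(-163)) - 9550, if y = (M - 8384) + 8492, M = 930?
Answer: -17065/2 ≈ -8532.5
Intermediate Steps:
c(S) = -1/8 + S/8 (c(S) = -(S - 1)*(-1)/8 = -(-1 + S)*(-1)/8 = -(1 - S)/8 = -1/8 + S/8)
y = 1038 (y = (930 - 8384) + 8492 = -7454 + 8492 = 1038)
(y + c(-163)) - 9550 = (1038 + (-1/8 + (1/8)*(-163))) - 9550 = (1038 + (-1/8 - 163/8)) - 9550 = (1038 - 41/2) - 9550 = 2035/2 - 9550 = -17065/2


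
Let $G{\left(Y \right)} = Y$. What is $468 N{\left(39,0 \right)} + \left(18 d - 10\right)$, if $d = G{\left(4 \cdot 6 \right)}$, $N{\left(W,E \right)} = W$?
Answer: $18674$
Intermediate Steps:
$d = 24$ ($d = 4 \cdot 6 = 24$)
$468 N{\left(39,0 \right)} + \left(18 d - 10\right) = 468 \cdot 39 + \left(18 \cdot 24 - 10\right) = 18252 + \left(432 - 10\right) = 18252 + 422 = 18674$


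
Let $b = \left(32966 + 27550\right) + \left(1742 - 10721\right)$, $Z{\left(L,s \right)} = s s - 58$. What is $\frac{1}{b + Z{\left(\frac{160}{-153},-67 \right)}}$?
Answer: $\frac{1}{55968} \approx 1.7867 \cdot 10^{-5}$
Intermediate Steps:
$Z{\left(L,s \right)} = -58 + s^{2}$ ($Z{\left(L,s \right)} = s^{2} - 58 = -58 + s^{2}$)
$b = 51537$ ($b = 60516 + \left(1742 - 10721\right) = 60516 - 8979 = 51537$)
$\frac{1}{b + Z{\left(\frac{160}{-153},-67 \right)}} = \frac{1}{51537 - \left(58 - \left(-67\right)^{2}\right)} = \frac{1}{51537 + \left(-58 + 4489\right)} = \frac{1}{51537 + 4431} = \frac{1}{55968}$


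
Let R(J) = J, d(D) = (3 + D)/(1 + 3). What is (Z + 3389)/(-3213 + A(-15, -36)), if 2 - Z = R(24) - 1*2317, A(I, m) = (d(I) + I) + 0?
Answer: -5684/3231 ≈ -1.7592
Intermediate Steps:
d(D) = 3/4 + D/4 (d(D) = (3 + D)/4 = (3 + D)*(1/4) = 3/4 + D/4)
A(I, m) = 3/4 + 5*I/4 (A(I, m) = ((3/4 + I/4) + I) + 0 = (3/4 + 5*I/4) + 0 = 3/4 + 5*I/4)
Z = 2295 (Z = 2 - (24 - 1*2317) = 2 - (24 - 2317) = 2 - 1*(-2293) = 2 + 2293 = 2295)
(Z + 3389)/(-3213 + A(-15, -36)) = (2295 + 3389)/(-3213 + (3/4 + (5/4)*(-15))) = 5684/(-3213 + (3/4 - 75/4)) = 5684/(-3213 - 18) = 5684/(-3231) = 5684*(-1/3231) = -5684/3231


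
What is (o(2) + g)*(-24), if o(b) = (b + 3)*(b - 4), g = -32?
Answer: 1008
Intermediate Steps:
o(b) = (-4 + b)*(3 + b) (o(b) = (3 + b)*(-4 + b) = (-4 + b)*(3 + b))
(o(2) + g)*(-24) = ((-12 + 2**2 - 1*2) - 32)*(-24) = ((-12 + 4 - 2) - 32)*(-24) = (-10 - 32)*(-24) = -42*(-24) = 1008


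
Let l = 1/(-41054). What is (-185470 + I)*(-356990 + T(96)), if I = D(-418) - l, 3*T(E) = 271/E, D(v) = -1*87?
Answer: 783213589361182373/11823552 ≈ 6.6242e+10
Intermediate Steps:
D(v) = -87
T(E) = 271/(3*E) (T(E) = (271/E)/3 = 271/(3*E))
l = -1/41054 ≈ -2.4358e-5
I = -3571697/41054 (I = -87 - 1*(-1/41054) = -87 + 1/41054 = -3571697/41054 ≈ -87.000)
(-185470 + I)*(-356990 + T(96)) = (-185470 - 3571697/41054)*(-356990 + (271/3)/96) = -7617857077*(-356990 + (271/3)*(1/96))/41054 = -7617857077*(-356990 + 271/288)/41054 = -7617857077/41054*(-102812849/288) = 783213589361182373/11823552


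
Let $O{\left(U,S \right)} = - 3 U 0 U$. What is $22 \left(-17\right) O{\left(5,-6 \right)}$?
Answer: $0$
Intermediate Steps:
$O{\left(U,S \right)} = 0$ ($O{\left(U,S \right)} = \left(-3\right) 0 U = 0 U = 0$)
$22 \left(-17\right) O{\left(5,-6 \right)} = 22 \left(-17\right) 0 = \left(-374\right) 0 = 0$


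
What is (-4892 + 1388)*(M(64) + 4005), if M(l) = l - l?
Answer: -14033520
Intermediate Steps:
M(l) = 0
(-4892 + 1388)*(M(64) + 4005) = (-4892 + 1388)*(0 + 4005) = -3504*4005 = -14033520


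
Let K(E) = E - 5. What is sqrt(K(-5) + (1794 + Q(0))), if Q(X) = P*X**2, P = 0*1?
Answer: 2*sqrt(446) ≈ 42.237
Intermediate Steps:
K(E) = -5 + E
P = 0
Q(X) = 0 (Q(X) = 0*X**2 = 0)
sqrt(K(-5) + (1794 + Q(0))) = sqrt((-5 - 5) + (1794 + 0)) = sqrt(-10 + 1794) = sqrt(1784) = 2*sqrt(446)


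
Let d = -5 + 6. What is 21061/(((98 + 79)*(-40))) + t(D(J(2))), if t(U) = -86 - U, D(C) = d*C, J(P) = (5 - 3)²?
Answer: -658261/7080 ≈ -92.975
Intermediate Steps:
d = 1
J(P) = 4 (J(P) = 2² = 4)
D(C) = C (D(C) = 1*C = C)
21061/(((98 + 79)*(-40))) + t(D(J(2))) = 21061/(((98 + 79)*(-40))) + (-86 - 1*4) = 21061/((177*(-40))) + (-86 - 4) = 21061/(-7080) - 90 = 21061*(-1/7080) - 90 = -21061/7080 - 90 = -658261/7080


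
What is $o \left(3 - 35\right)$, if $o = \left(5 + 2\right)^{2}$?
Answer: $-1568$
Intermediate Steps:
$o = 49$ ($o = 7^{2} = 49$)
$o \left(3 - 35\right) = 49 \left(3 - 35\right) = 49 \left(-32\right) = -1568$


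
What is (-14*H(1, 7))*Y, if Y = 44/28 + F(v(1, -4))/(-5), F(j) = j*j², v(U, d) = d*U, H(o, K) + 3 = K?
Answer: -4024/5 ≈ -804.80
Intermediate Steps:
H(o, K) = -3 + K
v(U, d) = U*d
F(j) = j³
Y = 503/35 (Y = 44/28 + (1*(-4))³/(-5) = 44*(1/28) + (-4)³*(-⅕) = 11/7 - 64*(-⅕) = 11/7 + 64/5 = 503/35 ≈ 14.371)
(-14*H(1, 7))*Y = -14*(-3 + 7)*(503/35) = -14*4*(503/35) = -56*503/35 = -4024/5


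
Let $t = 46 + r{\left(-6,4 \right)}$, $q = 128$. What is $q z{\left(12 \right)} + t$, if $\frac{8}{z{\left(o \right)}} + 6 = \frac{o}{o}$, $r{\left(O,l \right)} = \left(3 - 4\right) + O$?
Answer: $- \frac{829}{5} \approx -165.8$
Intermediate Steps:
$r{\left(O,l \right)} = -1 + O$
$z{\left(o \right)} = - \frac{8}{5}$ ($z{\left(o \right)} = \frac{8}{-6 + \frac{o}{o}} = \frac{8}{-6 + 1} = \frac{8}{-5} = 8 \left(- \frac{1}{5}\right) = - \frac{8}{5}$)
$t = 39$ ($t = 46 - 7 = 39$)
$q z{\left(12 \right)} + t = 128 \left(- \frac{8}{5}\right) + 39 = - \frac{1024}{5} + 39 = - \frac{829}{5}$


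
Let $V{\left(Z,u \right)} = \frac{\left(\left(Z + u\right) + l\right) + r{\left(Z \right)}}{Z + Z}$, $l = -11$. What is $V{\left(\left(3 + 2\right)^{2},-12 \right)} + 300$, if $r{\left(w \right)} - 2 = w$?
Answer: $\frac{15029}{50} \approx 300.58$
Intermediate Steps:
$r{\left(w \right)} = 2 + w$
$V{\left(Z,u \right)} = \frac{-9 + u + 2 Z}{2 Z}$ ($V{\left(Z,u \right)} = \frac{\left(\left(Z + u\right) - 11\right) + \left(2 + Z\right)}{Z + Z} = \frac{\left(-11 + Z + u\right) + \left(2 + Z\right)}{2 Z} = \left(-9 + u + 2 Z\right) \frac{1}{2 Z} = \frac{-9 + u + 2 Z}{2 Z}$)
$V{\left(\left(3 + 2\right)^{2},-12 \right)} + 300 = \frac{-9 - 12 + 2 \left(3 + 2\right)^{2}}{2 \left(3 + 2\right)^{2}} + 300 = \frac{-9 - 12 + 2 \cdot 5^{2}}{2 \cdot 5^{2}} + 300 = \frac{-9 - 12 + 2 \cdot 25}{2 \cdot 25} + 300 = \frac{1}{2} \cdot \frac{1}{25} \left(-9 - 12 + 50\right) + 300 = \frac{1}{2} \cdot \frac{1}{25} \cdot 29 + 300 = \frac{29}{50} + 300 = \frac{15029}{50}$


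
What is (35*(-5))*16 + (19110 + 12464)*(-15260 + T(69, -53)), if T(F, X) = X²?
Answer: -393130674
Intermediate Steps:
(35*(-5))*16 + (19110 + 12464)*(-15260 + T(69, -53)) = (35*(-5))*16 + (19110 + 12464)*(-15260 + (-53)²) = -175*16 + 31574*(-15260 + 2809) = -2800 + 31574*(-12451) = -2800 - 393127874 = -393130674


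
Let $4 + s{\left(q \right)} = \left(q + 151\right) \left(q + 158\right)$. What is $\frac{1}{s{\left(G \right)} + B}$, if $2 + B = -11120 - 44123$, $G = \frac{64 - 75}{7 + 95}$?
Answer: $- \frac{10404}{326938541} \approx -3.1822 \cdot 10^{-5}$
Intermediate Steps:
$G = - \frac{11}{102} \approx -0.10784$
$B = -55245$ ($B = -2 - 55243 = -55245$)
$s{\left(q \right)} = -4 + \left(151 + q\right) \left(158 + q\right)$ ($s{\left(q \right)} = -4 + \left(q + 151\right) \left(q + 158\right) = -4 + \left(151 + q\right) \left(158 + q\right)$)
$\frac{1}{s{\left(G \right)} + B} = \frac{1}{\left(23854 + \left(- \frac{11}{102}\right)^{2} + 309 \left(- \frac{11}{102}\right)\right) - 55245} = \frac{1}{\left(23854 + \frac{121}{10404} - \frac{1133}{34}\right) - 55245} = \frac{1}{\frac{247830439}{10404} - 55245} = \frac{1}{- \frac{326938541}{10404}} = - \frac{10404}{326938541}$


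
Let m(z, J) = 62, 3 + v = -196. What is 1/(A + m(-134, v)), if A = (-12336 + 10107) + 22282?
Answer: 1/20115 ≈ 4.9714e-5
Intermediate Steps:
v = -199 (v = -3 - 196 = -199)
A = 20053 (A = -2229 + 22282 = 20053)
1/(A + m(-134, v)) = 1/(20053 + 62) = 1/20115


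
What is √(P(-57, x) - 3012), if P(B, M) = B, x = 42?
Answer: 3*I*√341 ≈ 55.399*I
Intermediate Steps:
√(P(-57, x) - 3012) = √(-57 - 3012) = √(-3069) = 3*I*√341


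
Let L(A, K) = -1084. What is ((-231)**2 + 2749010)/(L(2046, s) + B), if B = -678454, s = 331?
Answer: -2802371/679538 ≈ -4.1239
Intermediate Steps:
((-231)**2 + 2749010)/(L(2046, s) + B) = ((-231)**2 + 2749010)/(-1084 - 678454) = (53361 + 2749010)/(-679538) = 2802371*(-1/679538) = -2802371/679538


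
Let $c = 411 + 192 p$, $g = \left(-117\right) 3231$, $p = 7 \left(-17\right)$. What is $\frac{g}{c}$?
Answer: $\frac{4667}{277} \approx 16.848$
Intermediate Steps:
$p = -119$
$g = -378027$
$c = -22437$ ($c = 411 + 192 \left(-119\right) = 411 - 22848 = -22437$)
$\frac{g}{c} = - \frac{378027}{-22437} = \left(-378027\right) \left(- \frac{1}{22437}\right) = \frac{4667}{277}$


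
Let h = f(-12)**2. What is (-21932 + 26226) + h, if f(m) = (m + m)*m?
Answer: 87238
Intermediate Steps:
f(m) = 2*m**2 (f(m) = (2*m)*m = 2*m**2)
h = 82944 (h = (2*(-12)**2)**2 = (2*144)**2 = 288**2 = 82944)
(-21932 + 26226) + h = (-21932 + 26226) + 82944 = 4294 + 82944 = 87238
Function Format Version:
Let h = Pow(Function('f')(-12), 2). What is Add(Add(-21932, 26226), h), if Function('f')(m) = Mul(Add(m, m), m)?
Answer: 87238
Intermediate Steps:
Function('f')(m) = Mul(2, Pow(m, 2)) (Function('f')(m) = Mul(Mul(2, m), m) = Mul(2, Pow(m, 2)))
h = 82944 (h = Pow(Mul(2, Pow(-12, 2)), 2) = Pow(Mul(2, 144), 2) = Pow(288, 2) = 82944)
Add(Add(-21932, 26226), h) = Add(Add(-21932, 26226), 82944) = Add(4294, 82944) = 87238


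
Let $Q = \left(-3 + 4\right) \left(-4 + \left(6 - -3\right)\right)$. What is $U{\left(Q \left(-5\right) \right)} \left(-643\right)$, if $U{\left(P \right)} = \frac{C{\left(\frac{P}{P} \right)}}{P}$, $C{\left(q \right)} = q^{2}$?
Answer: $\frac{643}{25} \approx 25.72$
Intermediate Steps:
$Q = 5$ ($Q = 1 \left(-4 + \left(6 + 3\right)\right) = 1 \left(-4 + 9\right) = 1 \cdot 5 = 5$)
$U{\left(P \right)} = \frac{1}{P}$ ($U{\left(P \right)} = \frac{\left(\frac{P}{P}\right)^{2}}{P} = \frac{1^{2}}{P} = 1 \frac{1}{P} = \frac{1}{P}$)
$U{\left(Q \left(-5\right) \right)} \left(-643\right) = \frac{1}{5 \left(-5\right)} \left(-643\right) = \frac{1}{-25} \left(-643\right) = \left(- \frac{1}{25}\right) \left(-643\right) = \frac{643}{25}$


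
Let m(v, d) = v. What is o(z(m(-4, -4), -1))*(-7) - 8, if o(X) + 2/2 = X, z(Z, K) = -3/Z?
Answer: -25/4 ≈ -6.2500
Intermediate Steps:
o(X) = -1 + X
o(z(m(-4, -4), -1))*(-7) - 8 = (-1 - 3/(-4))*(-7) - 8 = (-1 - 3*(-¼))*(-7) - 8 = (-1 + ¾)*(-7) - 8 = -¼*(-7) - 8 = 7/4 - 8 = -25/4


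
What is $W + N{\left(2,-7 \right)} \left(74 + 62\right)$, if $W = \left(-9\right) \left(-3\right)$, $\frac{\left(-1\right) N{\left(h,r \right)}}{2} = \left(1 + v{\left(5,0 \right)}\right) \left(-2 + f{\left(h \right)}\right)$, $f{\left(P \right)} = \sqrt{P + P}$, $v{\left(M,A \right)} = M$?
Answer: $27$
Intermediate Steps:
$f{\left(P \right)} = \sqrt{2} \sqrt{P}$ ($f{\left(P \right)} = \sqrt{2 P} = \sqrt{2} \sqrt{P}$)
$N{\left(h,r \right)} = 24 - 12 \sqrt{2} \sqrt{h}$ ($N{\left(h,r \right)} = - 2 \left(1 + 5\right) \left(-2 + \sqrt{2} \sqrt{h}\right) = - 2 \cdot 6 \left(-2 + \sqrt{2} \sqrt{h}\right) = - 2 \left(-12 + 6 \sqrt{2} \sqrt{h}\right) = 24 - 12 \sqrt{2} \sqrt{h}$)
$W = 27$
$W + N{\left(2,-7 \right)} \left(74 + 62\right) = 27 + \left(24 - 12 \sqrt{2} \sqrt{2}\right) \left(74 + 62\right) = 27 + \left(24 - 24\right) 136 = 27 + 0 \cdot 136 = 27 + 0 = 27$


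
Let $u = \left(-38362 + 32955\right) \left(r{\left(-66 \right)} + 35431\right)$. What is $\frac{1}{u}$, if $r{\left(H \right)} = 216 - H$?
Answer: $- \frac{1}{193100191} \approx -5.1787 \cdot 10^{-9}$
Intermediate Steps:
$u = -193100191$ ($u = \left(-38362 + 32955\right) \left(\left(216 - -66\right) + 35431\right) = - 5407 \left(\left(216 + 66\right) + 35431\right) = - 5407 \left(282 + 35431\right) = \left(-5407\right) 35713 = -193100191$)
$\frac{1}{u} = \frac{1}{-193100191} = - \frac{1}{193100191}$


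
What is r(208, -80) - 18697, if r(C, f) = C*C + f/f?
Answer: 24568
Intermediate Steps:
r(C, f) = 1 + C**2 (r(C, f) = C**2 + 1 = 1 + C**2)
r(208, -80) - 18697 = (1 + 208**2) - 18697 = (1 + 43264) - 18697 = 43265 - 18697 = 24568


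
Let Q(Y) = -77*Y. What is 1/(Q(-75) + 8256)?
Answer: 1/14031 ≈ 7.1271e-5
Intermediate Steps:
1/(Q(-75) + 8256) = 1/(-77*(-75) + 8256) = 1/(5775 + 8256) = 1/14031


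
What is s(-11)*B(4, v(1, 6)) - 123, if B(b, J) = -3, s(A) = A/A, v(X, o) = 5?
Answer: -126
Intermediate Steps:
s(A) = 1
s(-11)*B(4, v(1, 6)) - 123 = 1*(-3) - 123 = -3 - 123 = -126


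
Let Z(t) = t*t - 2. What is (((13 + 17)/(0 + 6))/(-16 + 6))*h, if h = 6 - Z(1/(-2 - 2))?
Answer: -127/32 ≈ -3.9688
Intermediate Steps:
Z(t) = -2 + t² (Z(t) = t² - 2 = -2 + t²)
h = 127/16 (h = 6 - (-2 + (1/(-2 - 2))²) = 6 - (-2 + (1/(-4))²) = 6 - (-2 + (-¼)²) = 6 - (-2 + 1/16) = 6 - 1*(-31/16) = 6 + 31/16 = 127/16 ≈ 7.9375)
(((13 + 17)/(0 + 6))/(-16 + 6))*h = (((13 + 17)/(0 + 6))/(-16 + 6))*(127/16) = ((30/6)/(-10))*(127/16) = ((30*(⅙))*(-⅒))*(127/16) = (5*(-⅒))*(127/16) = -½*127/16 = -127/32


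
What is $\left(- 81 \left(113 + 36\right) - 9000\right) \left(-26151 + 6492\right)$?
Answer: $414195471$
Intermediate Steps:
$\left(- 81 \left(113 + 36\right) - 9000\right) \left(-26151 + 6492\right) = \left(\left(-81\right) 149 + \left(-23931 + 14931\right)\right) \left(-19659\right) = \left(-12069 - 9000\right) \left(-19659\right) = \left(-21069\right) \left(-19659\right) = 414195471$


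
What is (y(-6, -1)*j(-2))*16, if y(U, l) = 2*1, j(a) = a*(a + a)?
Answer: 256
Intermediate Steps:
j(a) = 2*a**2 (j(a) = a*(2*a) = 2*a**2)
y(U, l) = 2
(y(-6, -1)*j(-2))*16 = (2*(2*(-2)**2))*16 = (2*(2*4))*16 = (2*8)*16 = 16*16 = 256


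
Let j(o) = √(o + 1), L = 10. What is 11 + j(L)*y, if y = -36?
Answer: 11 - 36*√11 ≈ -108.40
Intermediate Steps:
j(o) = √(1 + o)
11 + j(L)*y = 11 + √(1 + 10)*(-36) = 11 + √11*(-36) = 11 - 36*√11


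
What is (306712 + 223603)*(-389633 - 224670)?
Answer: -325774095445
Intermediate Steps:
(306712 + 223603)*(-389633 - 224670) = 530315*(-614303) = -325774095445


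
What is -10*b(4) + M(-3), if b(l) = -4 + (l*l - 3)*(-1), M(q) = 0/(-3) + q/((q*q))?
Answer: 509/3 ≈ 169.67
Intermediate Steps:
M(q) = 1/q (M(q) = 0*(-1/3) + q/(q**2) = 0 + q/q**2 = 0 + 1/q = 1/q)
b(l) = -1 - l**2 (b(l) = -4 + (l**2 - 3)*(-1) = -4 + (-3 + l**2)*(-1) = -4 + (3 - l**2) = -1 - l**2)
-10*b(4) + M(-3) = -10*(-1 - 1*4**2) + 1/(-3) = -10*(-1 - 1*16) - 1/3 = -10*(-1 - 16) - 1/3 = -10*(-17) - 1/3 = 170 - 1/3 = 509/3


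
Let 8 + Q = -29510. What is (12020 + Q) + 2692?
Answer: -14806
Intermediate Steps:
Q = -29518 (Q = -8 - 29510 = -29518)
(12020 + Q) + 2692 = (12020 - 29518) + 2692 = -17498 + 2692 = -14806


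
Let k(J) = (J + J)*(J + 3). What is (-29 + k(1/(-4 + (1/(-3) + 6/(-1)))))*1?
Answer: -28409/961 ≈ -29.562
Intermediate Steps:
k(J) = 2*J*(3 + J) (k(J) = (2*J)*(3 + J) = 2*J*(3 + J))
(-29 + k(1/(-4 + (1/(-3) + 6/(-1)))))*1 = (-29 + 2*(3 + 1/(-4 + (1/(-3) + 6/(-1))))/(-4 + (1/(-3) + 6/(-1))))*1 = (-29 + 2*(3 + 1/(-4 + (1*(-⅓) + 6*(-1))))/(-4 + (1*(-⅓) + 6*(-1))))*1 = (-29 + 2*(3 + 1/(-4 + (-⅓ - 6)))/(-4 + (-⅓ - 6)))*1 = (-29 + 2*(3 + 1/(-4 - 19/3))/(-4 - 19/3))*1 = (-29 + 2*(3 + 1/(-31/3))/(-31/3))*1 = (-29 + 2*(-3/31)*(3 - 3/31))*1 = (-29 + 2*(-3/31)*(90/31))*1 = (-29 - 540/961)*1 = -28409/961*1 = -28409/961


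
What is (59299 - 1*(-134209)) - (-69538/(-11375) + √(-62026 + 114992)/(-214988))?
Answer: 314440566/1625 + √52966/214988 ≈ 1.9350e+5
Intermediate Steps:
(59299 - 1*(-134209)) - (-69538/(-11375) + √(-62026 + 114992)/(-214988)) = (59299 + 134209) - (-69538*(-1/11375) + √52966*(-1/214988)) = 193508 - (9934/1625 - √52966/214988) = 193508 + (-9934/1625 + √52966/214988) = 314440566/1625 + √52966/214988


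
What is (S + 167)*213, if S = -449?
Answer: -60066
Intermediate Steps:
(S + 167)*213 = (-449 + 167)*213 = -282*213 = -60066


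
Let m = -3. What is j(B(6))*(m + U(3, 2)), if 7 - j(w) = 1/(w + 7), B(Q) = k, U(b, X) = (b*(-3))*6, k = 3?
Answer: -3933/10 ≈ -393.30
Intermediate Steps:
U(b, X) = -18*b (U(b, X) = -3*b*6 = -18*b)
B(Q) = 3
j(w) = 7 - 1/(7 + w) (j(w) = 7 - 1/(w + 7) = 7 - 1/(7 + w))
j(B(6))*(m + U(3, 2)) = ((48 + 7*3)/(7 + 3))*(-3 - 18*3) = ((48 + 21)/10)*(-3 - 54) = ((⅒)*69)*(-57) = (69/10)*(-57) = -3933/10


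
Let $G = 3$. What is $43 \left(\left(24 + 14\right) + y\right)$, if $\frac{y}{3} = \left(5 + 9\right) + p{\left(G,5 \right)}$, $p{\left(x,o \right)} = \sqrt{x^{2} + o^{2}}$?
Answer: $3440 + 129 \sqrt{34} \approx 4192.2$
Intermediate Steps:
$p{\left(x,o \right)} = \sqrt{o^{2} + x^{2}}$
$y = 42 + 3 \sqrt{34}$ ($y = 3 \left(\left(5 + 9\right) + \sqrt{5^{2} + 3^{2}}\right) = 3 \left(14 + \sqrt{25 + 9}\right) = 3 \left(14 + \sqrt{34}\right) = 42 + 3 \sqrt{34} \approx 59.493$)
$43 \left(\left(24 + 14\right) + y\right) = 43 \left(\left(24 + 14\right) + \left(42 + 3 \sqrt{34}\right)\right) = 43 \left(38 + \left(42 + 3 \sqrt{34}\right)\right) = 43 \left(80 + 3 \sqrt{34}\right) = 3440 + 129 \sqrt{34}$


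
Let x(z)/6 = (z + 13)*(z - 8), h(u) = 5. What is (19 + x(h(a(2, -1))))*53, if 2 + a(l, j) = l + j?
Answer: -16165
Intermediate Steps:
a(l, j) = -2 + j + l (a(l, j) = -2 + (l + j) = -2 + (j + l) = -2 + j + l)
x(z) = 6*(-8 + z)*(13 + z) (x(z) = 6*((z + 13)*(z - 8)) = 6*((13 + z)*(-8 + z)) = 6*((-8 + z)*(13 + z)) = 6*(-8 + z)*(13 + z))
(19 + x(h(a(2, -1))))*53 = (19 + (-624 + 6*5**2 + 30*5))*53 = (19 + (-624 + 6*25 + 150))*53 = (19 + (-624 + 150 + 150))*53 = (19 - 324)*53 = -305*53 = -16165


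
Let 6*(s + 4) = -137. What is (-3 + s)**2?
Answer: 32041/36 ≈ 890.03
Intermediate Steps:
s = -161/6 (s = -4 + (1/6)*(-137) = -4 - 137/6 = -161/6 ≈ -26.833)
(-3 + s)**2 = (-3 - 161/6)**2 = (-179/6)**2 = 32041/36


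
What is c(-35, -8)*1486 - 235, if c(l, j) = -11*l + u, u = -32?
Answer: 524323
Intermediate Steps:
c(l, j) = -32 - 11*l (c(l, j) = -11*l - 32 = -32 - 11*l)
c(-35, -8)*1486 - 235 = (-32 - 11*(-35))*1486 - 235 = (-32 + 385)*1486 - 235 = 353*1486 - 235 = 524558 - 235 = 524323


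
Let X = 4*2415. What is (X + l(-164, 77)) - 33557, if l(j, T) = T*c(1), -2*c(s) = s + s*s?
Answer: -23974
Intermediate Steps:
c(s) = -s/2 - s²/2 (c(s) = -(s + s*s)/2 = -(s + s²)/2 = -s/2 - s²/2)
l(j, T) = -T (l(j, T) = T*(-½*1*(1 + 1)) = T*(-½*1*2) = T*(-1) = -T)
X = 9660
(X + l(-164, 77)) - 33557 = (9660 - 1*77) - 33557 = (9660 - 77) - 33557 = 9583 - 33557 = -23974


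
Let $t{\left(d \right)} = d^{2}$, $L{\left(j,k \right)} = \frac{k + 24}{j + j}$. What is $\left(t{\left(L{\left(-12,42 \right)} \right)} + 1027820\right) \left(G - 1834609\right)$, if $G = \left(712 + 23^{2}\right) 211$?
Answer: $- \frac{12932192172339}{8} \approx -1.6165 \cdot 10^{12}$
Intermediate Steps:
$L{\left(j,k \right)} = \frac{24 + k}{2 j}$
$G = 261851$ ($G = \left(712 + 529\right) 211 = 1241 \cdot 211 = 261851$)
$\left(t{\left(L{\left(-12,42 \right)} \right)} + 1027820\right) \left(G - 1834609\right) = \left(\left(\frac{24 + 42}{2 \left(-12\right)}\right)^{2} + 1027820\right) \left(261851 - 1834609\right) = \left(\left(\frac{1}{2} \left(- \frac{1}{12}\right) 66\right)^{2} + 1027820\right) \left(-1572758\right) = \left(\left(- \frac{11}{4}\right)^{2} + 1027820\right) \left(-1572758\right) = \left(\frac{121}{16} + 1027820\right) \left(-1572758\right) = \frac{16445241}{16} \left(-1572758\right) = - \frac{12932192172339}{8}$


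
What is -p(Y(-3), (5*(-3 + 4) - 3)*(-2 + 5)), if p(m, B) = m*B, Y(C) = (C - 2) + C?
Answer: 48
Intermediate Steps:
Y(C) = -2 + 2*C (Y(C) = (-2 + C) + C = -2 + 2*C)
p(m, B) = B*m
-p(Y(-3), (5*(-3 + 4) - 3)*(-2 + 5)) = -(5*(-3 + 4) - 3)*(-2 + 5)*(-2 + 2*(-3)) = -(5*1 - 3)*3*(-2 - 6) = -(5 - 3)*3*(-8) = -2*3*(-8) = -6*(-8) = -1*(-48) = 48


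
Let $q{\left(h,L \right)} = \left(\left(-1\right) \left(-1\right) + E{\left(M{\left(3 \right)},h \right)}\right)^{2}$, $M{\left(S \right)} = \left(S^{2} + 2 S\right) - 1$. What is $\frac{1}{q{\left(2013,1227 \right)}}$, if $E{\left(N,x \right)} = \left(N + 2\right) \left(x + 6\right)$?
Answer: $\frac{1}{1043613025} \approx 9.5821 \cdot 10^{-10}$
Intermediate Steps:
$M{\left(S \right)} = -1 + S^{2} + 2 S$
$E{\left(N,x \right)} = \left(2 + N\right) \left(6 + x\right)$
$q{\left(h,L \right)} = \left(97 + 16 h\right)^{2}$ ($q{\left(h,L \right)} = \left(\left(-1\right) \left(-1\right) + \left(12 + 2 h + 6 \left(-1 + 3^{2} + 2 \cdot 3\right) + \left(-1 + 3^{2} + 2 \cdot 3\right) h\right)\right)^{2} = \left(1 + \left(12 + 2 h + 6 \left(-1 + 9 + 6\right) + \left(-1 + 9 + 6\right) h\right)\right)^{2} = \left(1 + \left(12 + 2 h + 6 \cdot 14 + 14 h\right)\right)^{2} = \left(1 + \left(12 + 2 h + 84 + 14 h\right)\right)^{2} = \left(1 + \left(96 + 16 h\right)\right)^{2} = \left(97 + 16 h\right)^{2}$)
$\frac{1}{q{\left(2013,1227 \right)}} = \frac{1}{\left(97 + 16 \cdot 2013\right)^{2}} = \frac{1}{\left(97 + 32208\right)^{2}} = \frac{1}{32305^{2}} = \frac{1}{1043613025}$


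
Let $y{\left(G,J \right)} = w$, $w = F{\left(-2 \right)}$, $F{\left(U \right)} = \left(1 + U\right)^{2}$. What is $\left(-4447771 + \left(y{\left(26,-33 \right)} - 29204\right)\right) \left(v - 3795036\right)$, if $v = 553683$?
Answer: $14511453105822$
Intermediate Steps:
$w = 1$ ($w = \left(1 - 2\right)^{2} = \left(-1\right)^{2} = 1$)
$y{\left(G,J \right)} = 1$
$\left(-4447771 + \left(y{\left(26,-33 \right)} - 29204\right)\right) \left(v - 3795036\right) = \left(-4447771 + \left(1 - 29204\right)\right) \left(553683 - 3795036\right) = \left(-4447771 + \left(1 - 29204\right)\right) \left(-3241353\right) = \left(-4447771 - 29203\right) \left(-3241353\right) = \left(-4476974\right) \left(-3241353\right) = 14511453105822$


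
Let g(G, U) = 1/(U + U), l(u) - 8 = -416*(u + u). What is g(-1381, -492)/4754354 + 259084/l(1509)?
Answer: -151508577520463/734186552270160 ≈ -0.20636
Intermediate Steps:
l(u) = 8 - 832*u (l(u) = 8 - 416*(u + u) = 8 - 832*u)
g(G, U) = 1/(2*U)
g(-1381, -492)/4754354 + 259084/l(1509) = ((½)/(-492))/4754354 + 259084/(8 - 832*1509) = ((½)*(-1/492))*(1/4754354) + 259084/(8 - 1255488) = -1/984*1/4754354 + 259084/(-1255480) = -1/4678284336 + 259084*(-1/1255480) = -1/4678284336 - 64771/313870 = -151508577520463/734186552270160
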